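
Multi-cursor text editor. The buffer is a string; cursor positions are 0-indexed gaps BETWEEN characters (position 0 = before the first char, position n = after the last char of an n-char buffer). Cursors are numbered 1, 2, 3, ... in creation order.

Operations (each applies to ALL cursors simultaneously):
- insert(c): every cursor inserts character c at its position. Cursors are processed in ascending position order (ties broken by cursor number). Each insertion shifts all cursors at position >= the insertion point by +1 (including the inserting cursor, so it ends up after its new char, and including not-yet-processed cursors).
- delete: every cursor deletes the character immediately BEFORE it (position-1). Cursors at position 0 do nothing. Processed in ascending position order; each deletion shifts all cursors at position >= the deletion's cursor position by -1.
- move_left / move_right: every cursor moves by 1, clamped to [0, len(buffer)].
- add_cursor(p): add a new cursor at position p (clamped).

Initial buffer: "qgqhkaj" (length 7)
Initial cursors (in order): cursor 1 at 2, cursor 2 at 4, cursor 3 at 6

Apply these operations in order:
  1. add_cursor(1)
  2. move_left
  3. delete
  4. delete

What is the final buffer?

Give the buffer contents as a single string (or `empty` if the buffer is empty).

After op 1 (add_cursor(1)): buffer="qgqhkaj" (len 7), cursors c4@1 c1@2 c2@4 c3@6, authorship .......
After op 2 (move_left): buffer="qgqhkaj" (len 7), cursors c4@0 c1@1 c2@3 c3@5, authorship .......
After op 3 (delete): buffer="ghaj" (len 4), cursors c1@0 c4@0 c2@1 c3@2, authorship ....
After op 4 (delete): buffer="aj" (len 2), cursors c1@0 c2@0 c3@0 c4@0, authorship ..

Answer: aj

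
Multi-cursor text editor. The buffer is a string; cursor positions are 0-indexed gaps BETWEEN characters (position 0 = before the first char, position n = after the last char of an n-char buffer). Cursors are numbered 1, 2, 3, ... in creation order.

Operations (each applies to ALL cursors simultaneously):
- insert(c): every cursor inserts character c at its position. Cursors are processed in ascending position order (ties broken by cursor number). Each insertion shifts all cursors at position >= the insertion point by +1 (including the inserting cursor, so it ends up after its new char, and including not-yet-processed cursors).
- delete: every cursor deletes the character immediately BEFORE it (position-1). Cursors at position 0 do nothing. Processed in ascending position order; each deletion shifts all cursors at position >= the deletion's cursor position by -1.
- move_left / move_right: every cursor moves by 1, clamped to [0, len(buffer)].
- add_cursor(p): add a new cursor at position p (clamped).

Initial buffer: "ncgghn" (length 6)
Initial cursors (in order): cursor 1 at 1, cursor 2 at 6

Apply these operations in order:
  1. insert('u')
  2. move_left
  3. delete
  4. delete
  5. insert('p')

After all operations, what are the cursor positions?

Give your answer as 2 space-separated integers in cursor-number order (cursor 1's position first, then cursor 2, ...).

After op 1 (insert('u')): buffer="nucgghnu" (len 8), cursors c1@2 c2@8, authorship .1.....2
After op 2 (move_left): buffer="nucgghnu" (len 8), cursors c1@1 c2@7, authorship .1.....2
After op 3 (delete): buffer="ucgghu" (len 6), cursors c1@0 c2@5, authorship 1....2
After op 4 (delete): buffer="ucggu" (len 5), cursors c1@0 c2@4, authorship 1...2
After op 5 (insert('p')): buffer="pucggpu" (len 7), cursors c1@1 c2@6, authorship 11...22

Answer: 1 6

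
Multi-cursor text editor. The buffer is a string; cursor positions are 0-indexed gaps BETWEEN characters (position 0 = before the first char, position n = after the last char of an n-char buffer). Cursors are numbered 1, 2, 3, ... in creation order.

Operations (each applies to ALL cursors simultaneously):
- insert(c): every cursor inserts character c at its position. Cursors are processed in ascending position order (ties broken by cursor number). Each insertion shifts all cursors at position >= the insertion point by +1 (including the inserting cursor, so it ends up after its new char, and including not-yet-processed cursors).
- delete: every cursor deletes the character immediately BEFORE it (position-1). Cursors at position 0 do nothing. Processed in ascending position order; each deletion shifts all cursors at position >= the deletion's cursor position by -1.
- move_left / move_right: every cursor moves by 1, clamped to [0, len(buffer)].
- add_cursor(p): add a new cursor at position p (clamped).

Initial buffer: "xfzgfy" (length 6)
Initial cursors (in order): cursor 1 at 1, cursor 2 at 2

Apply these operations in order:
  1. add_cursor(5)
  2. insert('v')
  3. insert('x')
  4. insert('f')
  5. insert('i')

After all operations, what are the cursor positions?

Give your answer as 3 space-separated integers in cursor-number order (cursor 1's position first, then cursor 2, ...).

After op 1 (add_cursor(5)): buffer="xfzgfy" (len 6), cursors c1@1 c2@2 c3@5, authorship ......
After op 2 (insert('v')): buffer="xvfvzgfvy" (len 9), cursors c1@2 c2@4 c3@8, authorship .1.2...3.
After op 3 (insert('x')): buffer="xvxfvxzgfvxy" (len 12), cursors c1@3 c2@6 c3@11, authorship .11.22...33.
After op 4 (insert('f')): buffer="xvxffvxfzgfvxfy" (len 15), cursors c1@4 c2@8 c3@14, authorship .111.222...333.
After op 5 (insert('i')): buffer="xvxfifvxfizgfvxfiy" (len 18), cursors c1@5 c2@10 c3@17, authorship .1111.2222...3333.

Answer: 5 10 17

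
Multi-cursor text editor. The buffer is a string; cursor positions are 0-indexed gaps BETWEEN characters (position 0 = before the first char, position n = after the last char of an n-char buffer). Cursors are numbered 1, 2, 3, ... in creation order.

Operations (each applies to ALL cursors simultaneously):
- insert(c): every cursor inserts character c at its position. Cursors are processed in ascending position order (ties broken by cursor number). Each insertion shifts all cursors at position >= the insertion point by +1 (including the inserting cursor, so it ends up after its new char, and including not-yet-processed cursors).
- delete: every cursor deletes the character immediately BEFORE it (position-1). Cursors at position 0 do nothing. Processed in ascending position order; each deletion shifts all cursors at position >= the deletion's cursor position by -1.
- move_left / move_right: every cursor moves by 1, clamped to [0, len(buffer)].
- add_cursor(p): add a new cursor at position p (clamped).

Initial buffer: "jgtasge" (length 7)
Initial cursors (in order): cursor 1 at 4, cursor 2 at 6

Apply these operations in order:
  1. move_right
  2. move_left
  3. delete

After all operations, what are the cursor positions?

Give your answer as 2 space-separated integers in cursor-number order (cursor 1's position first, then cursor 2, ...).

Answer: 3 4

Derivation:
After op 1 (move_right): buffer="jgtasge" (len 7), cursors c1@5 c2@7, authorship .......
After op 2 (move_left): buffer="jgtasge" (len 7), cursors c1@4 c2@6, authorship .......
After op 3 (delete): buffer="jgtse" (len 5), cursors c1@3 c2@4, authorship .....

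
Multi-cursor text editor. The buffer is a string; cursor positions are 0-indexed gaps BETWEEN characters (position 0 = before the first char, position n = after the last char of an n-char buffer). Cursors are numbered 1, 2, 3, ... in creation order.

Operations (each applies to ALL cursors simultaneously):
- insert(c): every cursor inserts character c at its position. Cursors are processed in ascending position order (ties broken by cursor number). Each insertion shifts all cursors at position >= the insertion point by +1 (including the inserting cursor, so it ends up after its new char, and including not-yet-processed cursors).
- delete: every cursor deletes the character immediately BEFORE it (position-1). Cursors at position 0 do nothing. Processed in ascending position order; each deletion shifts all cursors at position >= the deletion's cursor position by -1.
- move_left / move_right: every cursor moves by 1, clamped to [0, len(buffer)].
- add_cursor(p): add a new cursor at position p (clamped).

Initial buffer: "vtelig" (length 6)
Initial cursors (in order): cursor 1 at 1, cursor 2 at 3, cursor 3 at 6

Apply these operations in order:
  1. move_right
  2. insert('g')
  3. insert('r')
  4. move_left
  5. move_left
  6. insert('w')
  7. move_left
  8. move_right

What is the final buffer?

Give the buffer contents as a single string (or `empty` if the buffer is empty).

After op 1 (move_right): buffer="vtelig" (len 6), cursors c1@2 c2@4 c3@6, authorship ......
After op 2 (insert('g')): buffer="vtgelgigg" (len 9), cursors c1@3 c2@6 c3@9, authorship ..1..2..3
After op 3 (insert('r')): buffer="vtgrelgriggr" (len 12), cursors c1@4 c2@8 c3@12, authorship ..11..22..33
After op 4 (move_left): buffer="vtgrelgriggr" (len 12), cursors c1@3 c2@7 c3@11, authorship ..11..22..33
After op 5 (move_left): buffer="vtgrelgriggr" (len 12), cursors c1@2 c2@6 c3@10, authorship ..11..22..33
After op 6 (insert('w')): buffer="vtwgrelwgrigwgr" (len 15), cursors c1@3 c2@8 c3@13, authorship ..111..222..333
After op 7 (move_left): buffer="vtwgrelwgrigwgr" (len 15), cursors c1@2 c2@7 c3@12, authorship ..111..222..333
After op 8 (move_right): buffer="vtwgrelwgrigwgr" (len 15), cursors c1@3 c2@8 c3@13, authorship ..111..222..333

Answer: vtwgrelwgrigwgr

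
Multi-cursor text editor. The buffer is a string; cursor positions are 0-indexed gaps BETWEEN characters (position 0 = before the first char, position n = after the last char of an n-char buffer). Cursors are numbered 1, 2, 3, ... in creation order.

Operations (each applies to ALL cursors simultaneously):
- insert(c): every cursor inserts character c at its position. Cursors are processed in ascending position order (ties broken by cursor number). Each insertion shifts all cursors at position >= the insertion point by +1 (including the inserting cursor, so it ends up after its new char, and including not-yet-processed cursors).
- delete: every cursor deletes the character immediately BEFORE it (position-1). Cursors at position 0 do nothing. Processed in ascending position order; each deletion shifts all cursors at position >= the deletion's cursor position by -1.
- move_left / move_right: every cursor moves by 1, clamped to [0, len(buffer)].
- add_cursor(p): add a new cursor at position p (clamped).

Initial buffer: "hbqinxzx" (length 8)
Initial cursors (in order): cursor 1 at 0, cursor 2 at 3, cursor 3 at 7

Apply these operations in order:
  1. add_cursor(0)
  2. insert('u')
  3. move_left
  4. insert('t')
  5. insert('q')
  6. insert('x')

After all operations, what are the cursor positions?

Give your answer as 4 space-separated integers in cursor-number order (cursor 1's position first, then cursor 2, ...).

After op 1 (add_cursor(0)): buffer="hbqinxzx" (len 8), cursors c1@0 c4@0 c2@3 c3@7, authorship ........
After op 2 (insert('u')): buffer="uuhbquinxzux" (len 12), cursors c1@2 c4@2 c2@6 c3@11, authorship 14...2....3.
After op 3 (move_left): buffer="uuhbquinxzux" (len 12), cursors c1@1 c4@1 c2@5 c3@10, authorship 14...2....3.
After op 4 (insert('t')): buffer="uttuhbqtuinxztux" (len 16), cursors c1@3 c4@3 c2@8 c3@14, authorship 1144...22....33.
After op 5 (insert('q')): buffer="uttqquhbqtquinxztqux" (len 20), cursors c1@5 c4@5 c2@11 c3@18, authorship 114144...222....333.
After op 6 (insert('x')): buffer="uttqqxxuhbqtqxuinxztqxux" (len 24), cursors c1@7 c4@7 c2@14 c3@22, authorship 11414144...2222....3333.

Answer: 7 14 22 7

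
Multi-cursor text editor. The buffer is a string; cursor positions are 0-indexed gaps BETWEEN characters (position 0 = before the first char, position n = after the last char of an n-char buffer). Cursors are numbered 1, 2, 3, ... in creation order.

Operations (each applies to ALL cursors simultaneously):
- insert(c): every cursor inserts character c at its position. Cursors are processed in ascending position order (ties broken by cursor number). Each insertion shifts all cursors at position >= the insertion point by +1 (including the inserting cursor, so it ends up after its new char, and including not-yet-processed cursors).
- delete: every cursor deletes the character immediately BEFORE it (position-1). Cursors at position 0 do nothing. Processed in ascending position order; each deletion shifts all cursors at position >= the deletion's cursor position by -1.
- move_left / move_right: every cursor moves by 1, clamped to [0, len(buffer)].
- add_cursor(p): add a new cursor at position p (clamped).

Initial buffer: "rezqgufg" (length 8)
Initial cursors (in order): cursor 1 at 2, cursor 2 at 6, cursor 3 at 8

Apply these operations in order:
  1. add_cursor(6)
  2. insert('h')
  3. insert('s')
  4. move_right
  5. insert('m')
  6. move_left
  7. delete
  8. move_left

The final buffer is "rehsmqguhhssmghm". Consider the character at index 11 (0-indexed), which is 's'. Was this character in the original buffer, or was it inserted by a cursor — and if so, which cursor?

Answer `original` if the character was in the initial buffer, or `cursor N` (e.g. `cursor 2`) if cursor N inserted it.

Answer: cursor 4

Derivation:
After op 1 (add_cursor(6)): buffer="rezqgufg" (len 8), cursors c1@2 c2@6 c4@6 c3@8, authorship ........
After op 2 (insert('h')): buffer="rehzqguhhfgh" (len 12), cursors c1@3 c2@9 c4@9 c3@12, authorship ..1....24..3
After op 3 (insert('s')): buffer="rehszqguhhssfghs" (len 16), cursors c1@4 c2@12 c4@12 c3@16, authorship ..11....2424..33
After op 4 (move_right): buffer="rehszqguhhssfghs" (len 16), cursors c1@5 c2@13 c4@13 c3@16, authorship ..11....2424..33
After op 5 (insert('m')): buffer="rehszmqguhhssfmmghsm" (len 20), cursors c1@6 c2@16 c4@16 c3@20, authorship ..11.1...2424.24.333
After op 6 (move_left): buffer="rehszmqguhhssfmmghsm" (len 20), cursors c1@5 c2@15 c4@15 c3@19, authorship ..11.1...2424.24.333
After op 7 (delete): buffer="rehsmqguhhssmghm" (len 16), cursors c1@4 c2@12 c4@12 c3@15, authorship ..111...24244.33
After op 8 (move_left): buffer="rehsmqguhhssmghm" (len 16), cursors c1@3 c2@11 c4@11 c3@14, authorship ..111...24244.33
Authorship (.=original, N=cursor N): . . 1 1 1 . . . 2 4 2 4 4 . 3 3
Index 11: author = 4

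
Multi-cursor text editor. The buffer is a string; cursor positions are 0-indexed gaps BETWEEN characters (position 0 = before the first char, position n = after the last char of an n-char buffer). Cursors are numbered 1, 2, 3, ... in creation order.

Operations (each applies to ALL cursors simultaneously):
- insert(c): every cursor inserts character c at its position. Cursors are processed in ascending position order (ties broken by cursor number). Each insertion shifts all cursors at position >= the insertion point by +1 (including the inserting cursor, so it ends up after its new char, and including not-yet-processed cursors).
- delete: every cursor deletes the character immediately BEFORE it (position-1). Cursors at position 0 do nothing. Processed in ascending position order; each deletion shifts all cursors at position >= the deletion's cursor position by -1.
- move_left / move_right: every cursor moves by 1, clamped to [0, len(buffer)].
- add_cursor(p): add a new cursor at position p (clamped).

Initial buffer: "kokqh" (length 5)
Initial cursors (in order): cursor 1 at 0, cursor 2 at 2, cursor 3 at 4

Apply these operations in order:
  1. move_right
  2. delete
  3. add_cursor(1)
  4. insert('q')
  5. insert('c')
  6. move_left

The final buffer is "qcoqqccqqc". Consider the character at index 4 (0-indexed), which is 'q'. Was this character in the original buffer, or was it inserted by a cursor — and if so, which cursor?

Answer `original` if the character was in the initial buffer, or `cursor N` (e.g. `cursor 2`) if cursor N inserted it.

After op 1 (move_right): buffer="kokqh" (len 5), cursors c1@1 c2@3 c3@5, authorship .....
After op 2 (delete): buffer="oq" (len 2), cursors c1@0 c2@1 c3@2, authorship ..
After op 3 (add_cursor(1)): buffer="oq" (len 2), cursors c1@0 c2@1 c4@1 c3@2, authorship ..
After op 4 (insert('q')): buffer="qoqqqq" (len 6), cursors c1@1 c2@4 c4@4 c3@6, authorship 1.24.3
After op 5 (insert('c')): buffer="qcoqqccqqc" (len 10), cursors c1@2 c2@7 c4@7 c3@10, authorship 11.2424.33
After op 6 (move_left): buffer="qcoqqccqqc" (len 10), cursors c1@1 c2@6 c4@6 c3@9, authorship 11.2424.33
Authorship (.=original, N=cursor N): 1 1 . 2 4 2 4 . 3 3
Index 4: author = 4

Answer: cursor 4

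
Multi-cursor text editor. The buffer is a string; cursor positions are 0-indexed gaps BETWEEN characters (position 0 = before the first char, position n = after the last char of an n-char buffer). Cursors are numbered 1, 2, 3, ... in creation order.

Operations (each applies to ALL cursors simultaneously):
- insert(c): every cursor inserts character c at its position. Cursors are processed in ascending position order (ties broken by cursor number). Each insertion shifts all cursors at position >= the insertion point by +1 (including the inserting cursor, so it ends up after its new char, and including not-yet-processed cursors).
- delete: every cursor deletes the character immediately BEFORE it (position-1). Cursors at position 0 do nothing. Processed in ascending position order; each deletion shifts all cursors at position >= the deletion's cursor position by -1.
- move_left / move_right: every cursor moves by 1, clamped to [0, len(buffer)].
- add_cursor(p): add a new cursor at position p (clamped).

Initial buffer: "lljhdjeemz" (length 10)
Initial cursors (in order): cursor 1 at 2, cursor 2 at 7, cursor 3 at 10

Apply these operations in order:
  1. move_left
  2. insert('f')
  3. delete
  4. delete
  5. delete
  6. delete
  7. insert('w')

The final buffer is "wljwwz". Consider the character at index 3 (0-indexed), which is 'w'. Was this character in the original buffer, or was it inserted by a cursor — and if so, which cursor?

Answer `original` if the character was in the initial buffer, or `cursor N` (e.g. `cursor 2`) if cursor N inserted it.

Answer: cursor 2

Derivation:
After op 1 (move_left): buffer="lljhdjeemz" (len 10), cursors c1@1 c2@6 c3@9, authorship ..........
After op 2 (insert('f')): buffer="lfljhdjfeemfz" (len 13), cursors c1@2 c2@8 c3@12, authorship .1.....2...3.
After op 3 (delete): buffer="lljhdjeemz" (len 10), cursors c1@1 c2@6 c3@9, authorship ..........
After op 4 (delete): buffer="ljhdeez" (len 7), cursors c1@0 c2@4 c3@6, authorship .......
After op 5 (delete): buffer="ljhez" (len 5), cursors c1@0 c2@3 c3@4, authorship .....
After op 6 (delete): buffer="ljz" (len 3), cursors c1@0 c2@2 c3@2, authorship ...
After op 7 (insert('w')): buffer="wljwwz" (len 6), cursors c1@1 c2@5 c3@5, authorship 1..23.
Authorship (.=original, N=cursor N): 1 . . 2 3 .
Index 3: author = 2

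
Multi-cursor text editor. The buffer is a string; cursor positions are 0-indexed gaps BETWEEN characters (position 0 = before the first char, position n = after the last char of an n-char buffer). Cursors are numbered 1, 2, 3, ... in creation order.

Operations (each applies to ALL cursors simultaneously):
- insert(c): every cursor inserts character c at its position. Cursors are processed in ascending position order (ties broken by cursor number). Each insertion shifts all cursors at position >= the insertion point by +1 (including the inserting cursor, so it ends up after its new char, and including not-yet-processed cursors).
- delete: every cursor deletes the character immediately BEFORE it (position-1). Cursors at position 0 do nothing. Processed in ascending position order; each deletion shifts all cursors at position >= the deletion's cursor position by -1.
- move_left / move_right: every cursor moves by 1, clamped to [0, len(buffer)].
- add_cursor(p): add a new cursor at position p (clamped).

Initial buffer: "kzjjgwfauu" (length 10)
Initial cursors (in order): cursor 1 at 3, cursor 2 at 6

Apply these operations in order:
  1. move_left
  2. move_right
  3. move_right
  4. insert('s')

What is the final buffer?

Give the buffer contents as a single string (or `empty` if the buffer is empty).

Answer: kzjjsgwfsauu

Derivation:
After op 1 (move_left): buffer="kzjjgwfauu" (len 10), cursors c1@2 c2@5, authorship ..........
After op 2 (move_right): buffer="kzjjgwfauu" (len 10), cursors c1@3 c2@6, authorship ..........
After op 3 (move_right): buffer="kzjjgwfauu" (len 10), cursors c1@4 c2@7, authorship ..........
After op 4 (insert('s')): buffer="kzjjsgwfsauu" (len 12), cursors c1@5 c2@9, authorship ....1...2...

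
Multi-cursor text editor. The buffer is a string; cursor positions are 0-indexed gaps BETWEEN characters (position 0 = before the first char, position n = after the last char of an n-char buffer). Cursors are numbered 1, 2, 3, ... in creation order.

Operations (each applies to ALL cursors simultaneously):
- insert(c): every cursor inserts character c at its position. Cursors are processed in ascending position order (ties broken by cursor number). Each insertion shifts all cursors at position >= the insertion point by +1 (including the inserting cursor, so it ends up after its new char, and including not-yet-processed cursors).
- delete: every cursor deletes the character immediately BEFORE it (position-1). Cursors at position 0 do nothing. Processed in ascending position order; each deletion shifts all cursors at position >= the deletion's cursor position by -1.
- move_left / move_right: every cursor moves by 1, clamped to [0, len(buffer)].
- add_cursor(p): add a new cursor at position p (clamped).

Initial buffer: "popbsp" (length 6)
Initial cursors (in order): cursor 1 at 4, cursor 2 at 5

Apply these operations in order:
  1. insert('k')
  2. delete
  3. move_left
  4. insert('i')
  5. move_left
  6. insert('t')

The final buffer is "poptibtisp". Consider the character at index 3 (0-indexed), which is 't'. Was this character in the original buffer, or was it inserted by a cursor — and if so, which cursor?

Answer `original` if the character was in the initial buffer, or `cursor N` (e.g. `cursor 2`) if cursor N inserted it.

Answer: cursor 1

Derivation:
After op 1 (insert('k')): buffer="popbkskp" (len 8), cursors c1@5 c2@7, authorship ....1.2.
After op 2 (delete): buffer="popbsp" (len 6), cursors c1@4 c2@5, authorship ......
After op 3 (move_left): buffer="popbsp" (len 6), cursors c1@3 c2@4, authorship ......
After op 4 (insert('i')): buffer="popibisp" (len 8), cursors c1@4 c2@6, authorship ...1.2..
After op 5 (move_left): buffer="popibisp" (len 8), cursors c1@3 c2@5, authorship ...1.2..
After op 6 (insert('t')): buffer="poptibtisp" (len 10), cursors c1@4 c2@7, authorship ...11.22..
Authorship (.=original, N=cursor N): . . . 1 1 . 2 2 . .
Index 3: author = 1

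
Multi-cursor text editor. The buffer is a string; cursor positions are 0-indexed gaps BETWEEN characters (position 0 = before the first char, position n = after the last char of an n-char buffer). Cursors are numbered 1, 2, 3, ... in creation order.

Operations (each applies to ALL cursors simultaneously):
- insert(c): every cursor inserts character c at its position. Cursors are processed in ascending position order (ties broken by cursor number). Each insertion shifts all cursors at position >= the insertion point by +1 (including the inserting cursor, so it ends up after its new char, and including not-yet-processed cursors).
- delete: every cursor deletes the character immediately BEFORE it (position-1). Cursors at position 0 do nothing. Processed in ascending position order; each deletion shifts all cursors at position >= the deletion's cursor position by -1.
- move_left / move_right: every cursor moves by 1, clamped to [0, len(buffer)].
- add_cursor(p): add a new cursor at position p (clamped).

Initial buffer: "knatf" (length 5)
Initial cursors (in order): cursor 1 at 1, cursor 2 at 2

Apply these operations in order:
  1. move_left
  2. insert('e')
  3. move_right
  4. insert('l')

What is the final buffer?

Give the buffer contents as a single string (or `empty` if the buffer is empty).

Answer: eklenlatf

Derivation:
After op 1 (move_left): buffer="knatf" (len 5), cursors c1@0 c2@1, authorship .....
After op 2 (insert('e')): buffer="ekenatf" (len 7), cursors c1@1 c2@3, authorship 1.2....
After op 3 (move_right): buffer="ekenatf" (len 7), cursors c1@2 c2@4, authorship 1.2....
After op 4 (insert('l')): buffer="eklenlatf" (len 9), cursors c1@3 c2@6, authorship 1.12.2...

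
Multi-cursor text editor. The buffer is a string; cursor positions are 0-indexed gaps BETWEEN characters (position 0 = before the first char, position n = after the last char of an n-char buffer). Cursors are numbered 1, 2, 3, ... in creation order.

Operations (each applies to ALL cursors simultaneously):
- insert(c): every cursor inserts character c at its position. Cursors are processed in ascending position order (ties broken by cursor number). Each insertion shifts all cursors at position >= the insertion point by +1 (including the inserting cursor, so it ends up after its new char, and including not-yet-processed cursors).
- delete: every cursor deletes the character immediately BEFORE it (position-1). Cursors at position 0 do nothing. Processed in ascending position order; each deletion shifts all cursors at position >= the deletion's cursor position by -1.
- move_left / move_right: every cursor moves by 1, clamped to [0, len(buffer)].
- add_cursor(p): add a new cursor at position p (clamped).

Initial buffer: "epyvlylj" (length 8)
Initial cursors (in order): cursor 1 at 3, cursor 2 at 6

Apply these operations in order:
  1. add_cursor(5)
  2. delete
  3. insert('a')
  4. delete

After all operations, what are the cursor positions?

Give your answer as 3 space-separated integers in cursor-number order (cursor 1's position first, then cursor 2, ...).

Answer: 2 3 3

Derivation:
After op 1 (add_cursor(5)): buffer="epyvlylj" (len 8), cursors c1@3 c3@5 c2@6, authorship ........
After op 2 (delete): buffer="epvlj" (len 5), cursors c1@2 c2@3 c3@3, authorship .....
After op 3 (insert('a')): buffer="epavaalj" (len 8), cursors c1@3 c2@6 c3@6, authorship ..1.23..
After op 4 (delete): buffer="epvlj" (len 5), cursors c1@2 c2@3 c3@3, authorship .....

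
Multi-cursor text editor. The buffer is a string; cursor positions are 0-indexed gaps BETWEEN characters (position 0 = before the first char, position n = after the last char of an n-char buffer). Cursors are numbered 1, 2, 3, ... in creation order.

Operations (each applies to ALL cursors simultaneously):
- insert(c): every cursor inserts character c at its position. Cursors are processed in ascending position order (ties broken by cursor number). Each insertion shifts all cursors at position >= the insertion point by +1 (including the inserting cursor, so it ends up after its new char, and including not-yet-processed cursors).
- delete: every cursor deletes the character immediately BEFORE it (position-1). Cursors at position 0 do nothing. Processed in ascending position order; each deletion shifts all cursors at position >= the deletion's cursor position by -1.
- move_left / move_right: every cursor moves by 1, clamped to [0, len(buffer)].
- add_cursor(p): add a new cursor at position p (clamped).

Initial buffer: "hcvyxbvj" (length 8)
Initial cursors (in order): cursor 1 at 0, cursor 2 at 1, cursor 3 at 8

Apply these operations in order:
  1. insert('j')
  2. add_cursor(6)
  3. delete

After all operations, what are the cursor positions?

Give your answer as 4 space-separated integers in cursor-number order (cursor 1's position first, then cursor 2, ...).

Answer: 0 1 7 3

Derivation:
After op 1 (insert('j')): buffer="jhjcvyxbvjj" (len 11), cursors c1@1 c2@3 c3@11, authorship 1.2.......3
After op 2 (add_cursor(6)): buffer="jhjcvyxbvjj" (len 11), cursors c1@1 c2@3 c4@6 c3@11, authorship 1.2.......3
After op 3 (delete): buffer="hcvxbvj" (len 7), cursors c1@0 c2@1 c4@3 c3@7, authorship .......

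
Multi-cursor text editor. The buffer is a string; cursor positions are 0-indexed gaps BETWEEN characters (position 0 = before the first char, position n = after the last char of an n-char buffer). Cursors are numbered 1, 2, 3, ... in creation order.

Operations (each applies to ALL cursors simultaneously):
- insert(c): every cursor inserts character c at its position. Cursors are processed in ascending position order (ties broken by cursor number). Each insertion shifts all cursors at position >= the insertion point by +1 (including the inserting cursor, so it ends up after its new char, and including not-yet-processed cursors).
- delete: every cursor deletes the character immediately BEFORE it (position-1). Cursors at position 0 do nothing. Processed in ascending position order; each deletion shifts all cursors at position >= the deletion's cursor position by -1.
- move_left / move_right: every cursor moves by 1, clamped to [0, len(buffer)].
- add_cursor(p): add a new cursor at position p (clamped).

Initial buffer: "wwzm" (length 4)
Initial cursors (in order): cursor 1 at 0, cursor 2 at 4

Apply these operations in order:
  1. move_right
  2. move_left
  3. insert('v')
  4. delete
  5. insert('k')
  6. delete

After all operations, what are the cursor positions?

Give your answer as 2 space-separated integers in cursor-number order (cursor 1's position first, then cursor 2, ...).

Answer: 0 3

Derivation:
After op 1 (move_right): buffer="wwzm" (len 4), cursors c1@1 c2@4, authorship ....
After op 2 (move_left): buffer="wwzm" (len 4), cursors c1@0 c2@3, authorship ....
After op 3 (insert('v')): buffer="vwwzvm" (len 6), cursors c1@1 c2@5, authorship 1...2.
After op 4 (delete): buffer="wwzm" (len 4), cursors c1@0 c2@3, authorship ....
After op 5 (insert('k')): buffer="kwwzkm" (len 6), cursors c1@1 c2@5, authorship 1...2.
After op 6 (delete): buffer="wwzm" (len 4), cursors c1@0 c2@3, authorship ....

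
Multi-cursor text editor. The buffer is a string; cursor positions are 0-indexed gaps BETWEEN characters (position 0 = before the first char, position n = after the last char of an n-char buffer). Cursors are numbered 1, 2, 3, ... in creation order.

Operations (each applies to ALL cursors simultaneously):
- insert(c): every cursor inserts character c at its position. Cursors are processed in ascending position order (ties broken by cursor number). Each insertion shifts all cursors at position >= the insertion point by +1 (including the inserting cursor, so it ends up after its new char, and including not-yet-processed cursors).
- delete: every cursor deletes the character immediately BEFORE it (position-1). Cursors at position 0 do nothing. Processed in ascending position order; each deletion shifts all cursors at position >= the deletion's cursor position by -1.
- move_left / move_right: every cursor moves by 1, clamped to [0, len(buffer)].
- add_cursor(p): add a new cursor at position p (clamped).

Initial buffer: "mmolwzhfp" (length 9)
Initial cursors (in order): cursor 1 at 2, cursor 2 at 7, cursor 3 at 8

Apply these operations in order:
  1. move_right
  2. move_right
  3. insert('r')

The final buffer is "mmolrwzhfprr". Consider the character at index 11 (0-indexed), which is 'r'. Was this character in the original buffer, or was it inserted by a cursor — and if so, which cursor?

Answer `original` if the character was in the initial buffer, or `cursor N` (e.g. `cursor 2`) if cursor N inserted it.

After op 1 (move_right): buffer="mmolwzhfp" (len 9), cursors c1@3 c2@8 c3@9, authorship .........
After op 2 (move_right): buffer="mmolwzhfp" (len 9), cursors c1@4 c2@9 c3@9, authorship .........
After op 3 (insert('r')): buffer="mmolrwzhfprr" (len 12), cursors c1@5 c2@12 c3@12, authorship ....1.....23
Authorship (.=original, N=cursor N): . . . . 1 . . . . . 2 3
Index 11: author = 3

Answer: cursor 3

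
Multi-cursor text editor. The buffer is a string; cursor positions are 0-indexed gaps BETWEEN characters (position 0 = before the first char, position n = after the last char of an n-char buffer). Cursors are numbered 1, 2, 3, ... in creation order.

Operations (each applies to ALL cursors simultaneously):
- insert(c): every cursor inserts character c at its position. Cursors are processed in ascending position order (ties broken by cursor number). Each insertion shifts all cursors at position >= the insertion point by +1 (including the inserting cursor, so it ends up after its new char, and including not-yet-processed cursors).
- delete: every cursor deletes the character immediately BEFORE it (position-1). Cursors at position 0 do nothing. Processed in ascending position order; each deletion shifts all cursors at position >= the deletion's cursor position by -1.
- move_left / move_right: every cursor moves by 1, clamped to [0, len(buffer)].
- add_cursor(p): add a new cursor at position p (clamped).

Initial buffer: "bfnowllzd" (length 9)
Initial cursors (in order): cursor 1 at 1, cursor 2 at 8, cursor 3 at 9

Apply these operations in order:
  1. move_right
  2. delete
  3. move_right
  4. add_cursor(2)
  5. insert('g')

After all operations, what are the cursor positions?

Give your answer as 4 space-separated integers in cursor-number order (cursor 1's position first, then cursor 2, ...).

After op 1 (move_right): buffer="bfnowllzd" (len 9), cursors c1@2 c2@9 c3@9, authorship .........
After op 2 (delete): buffer="bnowll" (len 6), cursors c1@1 c2@6 c3@6, authorship ......
After op 3 (move_right): buffer="bnowll" (len 6), cursors c1@2 c2@6 c3@6, authorship ......
After op 4 (add_cursor(2)): buffer="bnowll" (len 6), cursors c1@2 c4@2 c2@6 c3@6, authorship ......
After op 5 (insert('g')): buffer="bnggowllgg" (len 10), cursors c1@4 c4@4 c2@10 c3@10, authorship ..14....23

Answer: 4 10 10 4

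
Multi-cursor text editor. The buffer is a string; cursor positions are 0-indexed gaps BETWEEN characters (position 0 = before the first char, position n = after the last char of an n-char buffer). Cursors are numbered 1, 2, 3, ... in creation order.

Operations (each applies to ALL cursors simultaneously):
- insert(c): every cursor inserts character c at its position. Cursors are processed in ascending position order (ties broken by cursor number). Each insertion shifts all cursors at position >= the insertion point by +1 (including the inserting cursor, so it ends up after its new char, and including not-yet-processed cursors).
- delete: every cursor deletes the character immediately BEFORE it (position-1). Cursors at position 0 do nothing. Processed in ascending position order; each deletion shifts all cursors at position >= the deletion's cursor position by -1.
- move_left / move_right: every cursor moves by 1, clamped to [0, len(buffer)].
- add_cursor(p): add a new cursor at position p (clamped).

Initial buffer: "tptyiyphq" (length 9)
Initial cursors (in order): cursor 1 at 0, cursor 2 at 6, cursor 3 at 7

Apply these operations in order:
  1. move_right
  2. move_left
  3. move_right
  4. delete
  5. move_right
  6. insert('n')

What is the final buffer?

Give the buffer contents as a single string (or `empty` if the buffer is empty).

Answer: pntyiyqnn

Derivation:
After op 1 (move_right): buffer="tptyiyphq" (len 9), cursors c1@1 c2@7 c3@8, authorship .........
After op 2 (move_left): buffer="tptyiyphq" (len 9), cursors c1@0 c2@6 c3@7, authorship .........
After op 3 (move_right): buffer="tptyiyphq" (len 9), cursors c1@1 c2@7 c3@8, authorship .........
After op 4 (delete): buffer="ptyiyq" (len 6), cursors c1@0 c2@5 c3@5, authorship ......
After op 5 (move_right): buffer="ptyiyq" (len 6), cursors c1@1 c2@6 c3@6, authorship ......
After op 6 (insert('n')): buffer="pntyiyqnn" (len 9), cursors c1@2 c2@9 c3@9, authorship .1.....23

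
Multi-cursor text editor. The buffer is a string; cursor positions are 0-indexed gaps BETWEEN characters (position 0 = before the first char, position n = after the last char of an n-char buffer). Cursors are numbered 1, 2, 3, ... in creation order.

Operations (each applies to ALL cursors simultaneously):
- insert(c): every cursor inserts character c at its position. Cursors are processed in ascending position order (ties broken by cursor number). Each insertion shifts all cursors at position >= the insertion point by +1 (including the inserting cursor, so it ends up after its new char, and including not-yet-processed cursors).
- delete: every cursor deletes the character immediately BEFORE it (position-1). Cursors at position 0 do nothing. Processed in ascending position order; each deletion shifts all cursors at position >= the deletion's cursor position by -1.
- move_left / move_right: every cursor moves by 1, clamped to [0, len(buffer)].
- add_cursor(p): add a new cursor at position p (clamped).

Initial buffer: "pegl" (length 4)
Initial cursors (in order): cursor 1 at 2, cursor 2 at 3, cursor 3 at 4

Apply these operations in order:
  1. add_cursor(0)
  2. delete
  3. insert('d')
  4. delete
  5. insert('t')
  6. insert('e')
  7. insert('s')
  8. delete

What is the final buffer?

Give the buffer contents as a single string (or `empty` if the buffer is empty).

Answer: tepttteee

Derivation:
After op 1 (add_cursor(0)): buffer="pegl" (len 4), cursors c4@0 c1@2 c2@3 c3@4, authorship ....
After op 2 (delete): buffer="p" (len 1), cursors c4@0 c1@1 c2@1 c3@1, authorship .
After op 3 (insert('d')): buffer="dpddd" (len 5), cursors c4@1 c1@5 c2@5 c3@5, authorship 4.123
After op 4 (delete): buffer="p" (len 1), cursors c4@0 c1@1 c2@1 c3@1, authorship .
After op 5 (insert('t')): buffer="tpttt" (len 5), cursors c4@1 c1@5 c2@5 c3@5, authorship 4.123
After op 6 (insert('e')): buffer="tepttteee" (len 9), cursors c4@2 c1@9 c2@9 c3@9, authorship 44.123123
After op 7 (insert('s')): buffer="tespttteeesss" (len 13), cursors c4@3 c1@13 c2@13 c3@13, authorship 444.123123123
After op 8 (delete): buffer="tepttteee" (len 9), cursors c4@2 c1@9 c2@9 c3@9, authorship 44.123123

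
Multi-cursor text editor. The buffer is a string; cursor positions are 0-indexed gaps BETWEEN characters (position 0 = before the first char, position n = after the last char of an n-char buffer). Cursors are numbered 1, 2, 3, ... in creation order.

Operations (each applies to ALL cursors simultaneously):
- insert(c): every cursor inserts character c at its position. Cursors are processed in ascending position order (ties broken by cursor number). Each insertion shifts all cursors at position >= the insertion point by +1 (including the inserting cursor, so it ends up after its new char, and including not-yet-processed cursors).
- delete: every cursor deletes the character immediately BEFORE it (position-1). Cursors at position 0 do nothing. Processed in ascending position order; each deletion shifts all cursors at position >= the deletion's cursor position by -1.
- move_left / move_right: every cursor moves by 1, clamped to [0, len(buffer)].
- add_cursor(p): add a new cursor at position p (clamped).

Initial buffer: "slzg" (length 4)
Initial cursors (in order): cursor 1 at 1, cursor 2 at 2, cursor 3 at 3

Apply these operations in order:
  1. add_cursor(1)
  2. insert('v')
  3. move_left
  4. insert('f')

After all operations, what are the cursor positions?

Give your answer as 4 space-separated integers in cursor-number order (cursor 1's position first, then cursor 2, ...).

Answer: 4 7 10 4

Derivation:
After op 1 (add_cursor(1)): buffer="slzg" (len 4), cursors c1@1 c4@1 c2@2 c3@3, authorship ....
After op 2 (insert('v')): buffer="svvlvzvg" (len 8), cursors c1@3 c4@3 c2@5 c3@7, authorship .14.2.3.
After op 3 (move_left): buffer="svvlvzvg" (len 8), cursors c1@2 c4@2 c2@4 c3@6, authorship .14.2.3.
After op 4 (insert('f')): buffer="svffvlfvzfvg" (len 12), cursors c1@4 c4@4 c2@7 c3@10, authorship .1144.22.33.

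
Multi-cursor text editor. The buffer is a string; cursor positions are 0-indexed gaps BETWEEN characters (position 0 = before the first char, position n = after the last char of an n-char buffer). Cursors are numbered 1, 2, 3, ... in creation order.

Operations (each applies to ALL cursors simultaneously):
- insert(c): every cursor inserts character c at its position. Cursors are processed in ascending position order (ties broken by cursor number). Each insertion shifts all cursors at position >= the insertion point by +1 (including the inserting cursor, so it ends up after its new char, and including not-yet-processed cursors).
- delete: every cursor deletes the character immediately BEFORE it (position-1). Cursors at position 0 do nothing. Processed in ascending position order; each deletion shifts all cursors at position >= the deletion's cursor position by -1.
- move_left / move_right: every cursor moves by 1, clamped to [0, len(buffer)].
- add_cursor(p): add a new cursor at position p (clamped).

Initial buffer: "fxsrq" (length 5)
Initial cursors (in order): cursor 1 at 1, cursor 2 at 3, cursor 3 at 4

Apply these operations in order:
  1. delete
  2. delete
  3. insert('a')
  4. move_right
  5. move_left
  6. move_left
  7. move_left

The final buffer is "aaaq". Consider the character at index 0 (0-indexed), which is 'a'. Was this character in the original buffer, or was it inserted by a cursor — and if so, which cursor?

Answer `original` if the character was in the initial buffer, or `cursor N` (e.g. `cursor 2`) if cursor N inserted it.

Answer: cursor 1

Derivation:
After op 1 (delete): buffer="xq" (len 2), cursors c1@0 c2@1 c3@1, authorship ..
After op 2 (delete): buffer="q" (len 1), cursors c1@0 c2@0 c3@0, authorship .
After op 3 (insert('a')): buffer="aaaq" (len 4), cursors c1@3 c2@3 c3@3, authorship 123.
After op 4 (move_right): buffer="aaaq" (len 4), cursors c1@4 c2@4 c3@4, authorship 123.
After op 5 (move_left): buffer="aaaq" (len 4), cursors c1@3 c2@3 c3@3, authorship 123.
After op 6 (move_left): buffer="aaaq" (len 4), cursors c1@2 c2@2 c3@2, authorship 123.
After op 7 (move_left): buffer="aaaq" (len 4), cursors c1@1 c2@1 c3@1, authorship 123.
Authorship (.=original, N=cursor N): 1 2 3 .
Index 0: author = 1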